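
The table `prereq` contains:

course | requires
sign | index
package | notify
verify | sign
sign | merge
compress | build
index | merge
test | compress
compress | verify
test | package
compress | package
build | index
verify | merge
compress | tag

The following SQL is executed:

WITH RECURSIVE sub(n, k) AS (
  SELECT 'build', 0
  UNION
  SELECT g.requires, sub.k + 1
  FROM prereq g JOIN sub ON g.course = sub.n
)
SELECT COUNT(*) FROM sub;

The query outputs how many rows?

Base: (build, k=0).
Iteration 1: edges from {build} -> (index, k=1).
Iteration 2: edges from {index} -> (merge, k=2).
Iteration 3: no outgoing edges from {merge}; recursion stops.
Total rows emitted: 3.

3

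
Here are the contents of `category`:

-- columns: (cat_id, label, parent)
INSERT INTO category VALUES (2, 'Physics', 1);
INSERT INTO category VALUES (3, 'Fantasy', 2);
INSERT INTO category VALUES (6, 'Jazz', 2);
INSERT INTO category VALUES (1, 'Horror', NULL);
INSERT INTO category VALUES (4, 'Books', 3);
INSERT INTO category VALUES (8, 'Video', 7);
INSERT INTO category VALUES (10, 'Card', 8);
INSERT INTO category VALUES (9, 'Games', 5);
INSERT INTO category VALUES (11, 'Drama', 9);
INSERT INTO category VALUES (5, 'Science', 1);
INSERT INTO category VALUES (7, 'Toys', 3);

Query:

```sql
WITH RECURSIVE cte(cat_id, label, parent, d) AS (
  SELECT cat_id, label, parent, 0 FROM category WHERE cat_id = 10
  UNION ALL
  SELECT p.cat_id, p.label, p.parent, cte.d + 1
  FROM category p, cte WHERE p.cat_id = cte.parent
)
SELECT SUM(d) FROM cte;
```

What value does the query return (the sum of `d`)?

Base: cat_id=10 (Card), parent=8, d 0.
Iteration 1: join on cat_id=8 -> Video (id 8, parent=7, d 1).
Iteration 2: join on cat_id=7 -> Toys (id 7, parent=3, d 2).
Iteration 3: join on cat_id=3 -> Fantasy (id 3, parent=2, d 3).
Iteration 4: join on cat_id=2 -> Physics (id 2, parent=1, d 4).
Iteration 5: join on cat_id=1 -> Horror (id 1, parent=NULL, d 5).
Iteration 6: parent is NULL; no match; recursion stops.
SUM(d) = 0 + 1 + 2 + 3 + 4 + 5 = 15.

15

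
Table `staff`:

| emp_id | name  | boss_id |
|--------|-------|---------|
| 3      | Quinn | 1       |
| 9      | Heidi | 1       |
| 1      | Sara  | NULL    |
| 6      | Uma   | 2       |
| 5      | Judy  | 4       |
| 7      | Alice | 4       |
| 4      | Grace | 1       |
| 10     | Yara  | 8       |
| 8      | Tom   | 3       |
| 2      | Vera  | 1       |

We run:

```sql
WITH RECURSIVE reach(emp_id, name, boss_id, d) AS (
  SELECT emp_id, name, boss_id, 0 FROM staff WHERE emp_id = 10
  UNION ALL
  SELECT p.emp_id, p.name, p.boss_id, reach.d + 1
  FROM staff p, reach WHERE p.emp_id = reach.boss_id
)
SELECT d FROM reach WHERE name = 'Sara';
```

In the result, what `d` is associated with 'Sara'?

3

Base: emp_id=10 (Yara), boss_id=8, d 0.
Iteration 1: join on emp_id=8 -> Tom (id 8, boss_id=3, d 1).
Iteration 2: join on emp_id=3 -> Quinn (id 3, boss_id=1, d 2).
Iteration 3: join on emp_id=1 -> Sara (id 1, boss_id=NULL, d 3).
Iteration 4: boss_id is NULL; no match; recursion stops.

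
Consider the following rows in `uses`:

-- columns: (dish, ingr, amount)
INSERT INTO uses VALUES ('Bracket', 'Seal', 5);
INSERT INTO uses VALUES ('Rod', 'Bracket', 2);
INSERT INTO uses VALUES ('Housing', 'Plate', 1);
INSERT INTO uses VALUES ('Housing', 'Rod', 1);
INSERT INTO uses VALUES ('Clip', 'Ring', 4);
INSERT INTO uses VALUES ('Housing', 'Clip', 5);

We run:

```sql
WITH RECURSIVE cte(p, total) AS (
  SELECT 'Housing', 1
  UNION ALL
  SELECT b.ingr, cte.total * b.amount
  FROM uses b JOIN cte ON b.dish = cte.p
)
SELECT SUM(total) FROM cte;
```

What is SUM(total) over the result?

Base: (Housing, total=1).
Iteration 1: components of {Housing} -> Clip = 1*5 = 5, Plate = 1*1 = 1, Rod = 1*1 = 1.
Iteration 2: components of {Clip,Plate,Rod} -> Bracket = 1*2 = 2, Ring = 5*4 = 20.
Iteration 3: components of {Bracket,Ring} -> Seal = 2*5 = 10.
Iteration 4: no further components; recursion stops.
SUM(total) = 1 + 1 + 5 + 1 + 2 + 20 + 10 = 40.

40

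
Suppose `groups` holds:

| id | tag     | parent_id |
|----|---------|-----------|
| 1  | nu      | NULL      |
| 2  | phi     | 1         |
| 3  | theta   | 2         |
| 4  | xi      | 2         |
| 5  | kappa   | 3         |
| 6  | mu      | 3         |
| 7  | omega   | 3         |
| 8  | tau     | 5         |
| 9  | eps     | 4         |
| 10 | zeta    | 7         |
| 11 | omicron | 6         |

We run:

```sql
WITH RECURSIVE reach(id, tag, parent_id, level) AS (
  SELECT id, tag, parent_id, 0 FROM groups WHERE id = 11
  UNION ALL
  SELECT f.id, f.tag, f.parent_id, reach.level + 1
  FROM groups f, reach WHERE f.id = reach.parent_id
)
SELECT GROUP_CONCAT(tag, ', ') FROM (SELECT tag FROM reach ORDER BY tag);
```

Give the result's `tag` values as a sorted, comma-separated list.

Base: id=11 (omicron), parent_id=6, level 0.
Iteration 1: join on id=6 -> mu (id 6, parent_id=3, level 1).
Iteration 2: join on id=3 -> theta (id 3, parent_id=2, level 2).
Iteration 3: join on id=2 -> phi (id 2, parent_id=1, level 3).
Iteration 4: join on id=1 -> nu (id 1, parent_id=NULL, level 4).
Iteration 5: parent_id is NULL; no match; recursion stops.

mu, nu, omicron, phi, theta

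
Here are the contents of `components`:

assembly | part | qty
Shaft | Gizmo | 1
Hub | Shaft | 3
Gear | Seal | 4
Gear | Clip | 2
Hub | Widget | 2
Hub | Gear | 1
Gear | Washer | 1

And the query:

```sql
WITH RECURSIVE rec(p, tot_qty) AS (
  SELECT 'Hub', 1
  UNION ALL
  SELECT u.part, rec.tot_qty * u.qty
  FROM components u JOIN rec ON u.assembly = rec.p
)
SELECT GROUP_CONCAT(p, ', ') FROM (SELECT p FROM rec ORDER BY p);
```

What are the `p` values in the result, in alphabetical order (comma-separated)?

Base: (Hub, tot_qty=1).
Iteration 1: components of {Hub} -> Gear = 1*1 = 1, Shaft = 1*3 = 3, Widget = 1*2 = 2.
Iteration 2: components of {Gear,Shaft,Widget} -> Clip = 1*2 = 2, Gizmo = 3*1 = 3, Seal = 1*4 = 4, Washer = 1*1 = 1.
Iteration 3: no further components; recursion stops.

Clip, Gear, Gizmo, Hub, Seal, Shaft, Washer, Widget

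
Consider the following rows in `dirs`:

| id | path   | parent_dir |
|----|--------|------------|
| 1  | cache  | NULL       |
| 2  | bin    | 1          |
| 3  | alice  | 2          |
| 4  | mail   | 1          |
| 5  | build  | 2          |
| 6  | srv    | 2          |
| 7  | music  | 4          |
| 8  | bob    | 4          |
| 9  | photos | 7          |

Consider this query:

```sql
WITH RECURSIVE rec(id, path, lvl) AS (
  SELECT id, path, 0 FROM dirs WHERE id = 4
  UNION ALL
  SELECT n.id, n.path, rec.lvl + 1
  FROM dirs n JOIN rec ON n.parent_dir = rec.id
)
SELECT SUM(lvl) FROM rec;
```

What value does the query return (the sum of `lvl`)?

Base: id=4 (mail) at lvl 0.
Iteration 1: rows with parent_dir in {4} -> music (id 7, lvl 1), bob (id 8, lvl 1).
Iteration 2: rows with parent_dir in {7,8} -> photos (id 9, lvl 2).
Iteration 3: no rows with parent_dir in {9}; recursion stops.
SUM(lvl) = 0 + 1 + 1 + 2 = 4.

4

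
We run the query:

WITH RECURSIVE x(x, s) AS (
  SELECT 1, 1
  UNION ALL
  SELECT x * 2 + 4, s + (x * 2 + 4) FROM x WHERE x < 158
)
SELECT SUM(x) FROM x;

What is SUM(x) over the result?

Base: x=1, s=1.
Iteration 1: 1 < 158 holds -> x = 1 * 2 + 4 = 6, s = 1 + 6 = 7.
Iteration 2: 6 < 158 holds -> x = 6 * 2 + 4 = 16, s = 7 + 16 = 23.
Iteration 3: 16 < 158 holds -> x = 16 * 2 + 4 = 36, s = 23 + 36 = 59.
Iteration 4: 36 < 158 holds -> x = 36 * 2 + 4 = 76, s = 59 + 76 = 135.
Iteration 5: 76 < 158 holds -> x = 76 * 2 + 4 = 156, s = 135 + 156 = 291.
Iteration 6: 156 < 158 holds -> x = 156 * 2 + 4 = 316, s = 291 + 316 = 607.
Iteration 7: 316 < 158 fails; recursion stops.
SUM(x) = 1 + 6 + 16 + 36 + 76 + 156 + 316 = 607.

607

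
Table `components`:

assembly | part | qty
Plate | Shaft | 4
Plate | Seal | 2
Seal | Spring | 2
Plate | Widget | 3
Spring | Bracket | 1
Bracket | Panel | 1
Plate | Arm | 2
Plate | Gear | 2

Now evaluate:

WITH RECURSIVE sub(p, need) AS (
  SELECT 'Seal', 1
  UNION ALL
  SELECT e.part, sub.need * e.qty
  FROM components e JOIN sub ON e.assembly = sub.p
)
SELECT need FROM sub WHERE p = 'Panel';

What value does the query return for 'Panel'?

2

Base: (Seal, need=1).
Iteration 1: components of {Seal} -> Spring = 1*2 = 2.
Iteration 2: components of {Spring} -> Bracket = 2*1 = 2.
Iteration 3: components of {Bracket} -> Panel = 2*1 = 2.
Iteration 4: no further components; recursion stops.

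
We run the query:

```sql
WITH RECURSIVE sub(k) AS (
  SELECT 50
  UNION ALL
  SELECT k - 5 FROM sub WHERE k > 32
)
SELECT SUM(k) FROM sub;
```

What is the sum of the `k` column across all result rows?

200

Base: k=50.
Iteration 1: 50 > 32 holds -> k = 50 - 5 = 45.
Iteration 2: 45 > 32 holds -> k = 45 - 5 = 40.
Iteration 3: 40 > 32 holds -> k = 40 - 5 = 35.
Iteration 4: 35 > 32 holds -> k = 35 - 5 = 30.
Iteration 5: 30 > 32 fails; recursion stops.
SUM(k) = 50 + 45 + 40 + 35 + 30 = 200.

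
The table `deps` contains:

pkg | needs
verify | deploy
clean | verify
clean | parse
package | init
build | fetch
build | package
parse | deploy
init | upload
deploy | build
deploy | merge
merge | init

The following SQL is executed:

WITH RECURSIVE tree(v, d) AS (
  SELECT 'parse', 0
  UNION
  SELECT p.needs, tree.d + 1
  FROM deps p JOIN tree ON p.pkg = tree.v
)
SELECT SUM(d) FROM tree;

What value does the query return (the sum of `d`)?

Base: (parse, d=0).
Iteration 1: edges from {parse} -> (deploy, d=1).
Iteration 2: edges from {deploy} -> (build, d=2), (merge, d=2).
Iteration 3: edges from {build,merge} -> (fetch, d=3), (init, d=3), (package, d=3).
Iteration 4: edges from {fetch,init,package} -> (init, d=4), (upload, d=4).
Iteration 5: edges from {init,upload} -> (upload, d=5).
Iteration 6: no outgoing edges from {upload}; recursion stops.
SUM(d) = 0 + 1 + 2 + 2 + 3 + 3 + 3 + 4 + 4 + 5 = 27.

27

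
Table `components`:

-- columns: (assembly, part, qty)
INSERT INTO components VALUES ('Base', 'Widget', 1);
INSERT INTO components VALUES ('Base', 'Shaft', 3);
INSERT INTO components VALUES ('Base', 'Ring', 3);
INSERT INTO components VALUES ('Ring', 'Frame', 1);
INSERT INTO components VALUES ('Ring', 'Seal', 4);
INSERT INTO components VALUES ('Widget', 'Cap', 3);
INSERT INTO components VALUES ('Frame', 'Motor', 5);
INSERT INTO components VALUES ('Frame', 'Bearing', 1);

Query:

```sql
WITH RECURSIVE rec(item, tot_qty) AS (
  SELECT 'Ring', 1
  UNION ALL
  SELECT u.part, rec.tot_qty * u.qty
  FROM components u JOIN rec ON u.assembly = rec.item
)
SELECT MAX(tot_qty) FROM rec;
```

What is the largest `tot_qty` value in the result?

5

Base: (Ring, tot_qty=1).
Iteration 1: components of {Ring} -> Frame = 1*1 = 1, Seal = 1*4 = 4.
Iteration 2: components of {Frame,Seal} -> Bearing = 1*1 = 1, Motor = 1*5 = 5.
Iteration 3: no further components; recursion stops.
tot_qty values: 1, 1, 4, 5, 1; the maximum is 5.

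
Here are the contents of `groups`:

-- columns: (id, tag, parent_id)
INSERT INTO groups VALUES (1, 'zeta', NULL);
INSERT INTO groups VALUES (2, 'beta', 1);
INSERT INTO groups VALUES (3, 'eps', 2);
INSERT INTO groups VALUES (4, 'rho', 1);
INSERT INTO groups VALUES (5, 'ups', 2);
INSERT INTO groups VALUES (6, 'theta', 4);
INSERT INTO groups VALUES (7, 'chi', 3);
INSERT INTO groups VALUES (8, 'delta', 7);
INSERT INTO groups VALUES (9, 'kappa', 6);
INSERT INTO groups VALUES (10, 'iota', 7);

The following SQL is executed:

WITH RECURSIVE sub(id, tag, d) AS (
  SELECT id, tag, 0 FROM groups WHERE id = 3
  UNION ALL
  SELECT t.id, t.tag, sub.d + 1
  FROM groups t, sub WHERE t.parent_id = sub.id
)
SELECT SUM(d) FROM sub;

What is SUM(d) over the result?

Base: id=3 (eps) at d 0.
Iteration 1: rows with parent_id in {3} -> chi (id 7, d 1).
Iteration 2: rows with parent_id in {7} -> delta (id 8, d 2), iota (id 10, d 2).
Iteration 3: no rows with parent_id in {8,10}; recursion stops.
SUM(d) = 0 + 1 + 2 + 2 = 5.

5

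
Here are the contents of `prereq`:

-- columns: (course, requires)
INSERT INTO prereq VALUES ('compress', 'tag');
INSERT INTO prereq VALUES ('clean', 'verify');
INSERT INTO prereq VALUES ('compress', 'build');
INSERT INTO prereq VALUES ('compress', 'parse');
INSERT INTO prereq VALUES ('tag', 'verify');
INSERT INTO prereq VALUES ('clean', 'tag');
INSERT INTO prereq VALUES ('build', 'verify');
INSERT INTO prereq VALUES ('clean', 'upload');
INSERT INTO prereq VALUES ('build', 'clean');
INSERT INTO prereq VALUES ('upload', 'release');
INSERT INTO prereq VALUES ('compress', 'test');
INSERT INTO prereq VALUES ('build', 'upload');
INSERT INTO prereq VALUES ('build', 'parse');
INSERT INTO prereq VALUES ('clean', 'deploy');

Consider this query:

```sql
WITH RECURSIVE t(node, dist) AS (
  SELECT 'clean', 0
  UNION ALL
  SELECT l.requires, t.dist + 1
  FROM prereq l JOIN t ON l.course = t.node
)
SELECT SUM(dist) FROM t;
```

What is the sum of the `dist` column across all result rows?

Base: (clean, dist=0).
Iteration 1: edges from {clean} -> (deploy, dist=1), (tag, dist=1), (upload, dist=1), (verify, dist=1).
Iteration 2: edges from {deploy,tag,upload,verify} -> (release, dist=2), (verify, dist=2).
Iteration 3: no outgoing edges from {release,verify}; recursion stops.
SUM(dist) = 0 + 1 + 1 + 1 + 1 + 2 + 2 = 8.

8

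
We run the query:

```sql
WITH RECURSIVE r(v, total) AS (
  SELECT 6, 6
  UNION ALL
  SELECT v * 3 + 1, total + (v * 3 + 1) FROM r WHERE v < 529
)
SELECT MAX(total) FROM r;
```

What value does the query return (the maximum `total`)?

Base: v=6, total=6.
Iteration 1: 6 < 529 holds -> v = 6 * 3 + 1 = 19, total = 6 + 19 = 25.
Iteration 2: 19 < 529 holds -> v = 19 * 3 + 1 = 58, total = 25 + 58 = 83.
Iteration 3: 58 < 529 holds -> v = 58 * 3 + 1 = 175, total = 83 + 175 = 258.
Iteration 4: 175 < 529 holds -> v = 175 * 3 + 1 = 526, total = 258 + 526 = 784.
Iteration 5: 526 < 529 holds -> v = 526 * 3 + 1 = 1579, total = 784 + 1579 = 2363.
Iteration 6: 1579 < 529 fails; recursion stops.
total values: 6, 25, 83, 258, 784, 2363; the maximum is 2363.

2363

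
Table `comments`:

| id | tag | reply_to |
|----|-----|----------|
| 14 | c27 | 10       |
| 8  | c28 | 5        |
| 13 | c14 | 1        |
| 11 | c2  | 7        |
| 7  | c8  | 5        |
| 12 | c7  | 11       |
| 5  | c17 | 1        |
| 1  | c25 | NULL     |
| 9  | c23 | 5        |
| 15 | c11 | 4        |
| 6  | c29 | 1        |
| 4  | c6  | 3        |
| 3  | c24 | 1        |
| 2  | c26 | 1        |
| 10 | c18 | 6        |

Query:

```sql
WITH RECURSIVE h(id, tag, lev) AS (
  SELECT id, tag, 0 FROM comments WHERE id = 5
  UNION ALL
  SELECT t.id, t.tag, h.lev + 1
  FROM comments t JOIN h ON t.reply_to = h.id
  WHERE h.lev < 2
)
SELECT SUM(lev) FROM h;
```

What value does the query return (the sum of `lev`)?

Base: id=5 (c17) at lev 0.
Iteration 1: rows with reply_to in {5} -> c8 (id 7, lev 1), c28 (id 8, lev 1), c23 (id 9, lev 1).
Iteration 2: rows with reply_to in {7,8,9} -> c2 (id 11, lev 2).
Iteration 3: lev < 2 fails for all current rows; recursion stops.
SUM(lev) = 0 + 1 + 1 + 1 + 2 = 5.

5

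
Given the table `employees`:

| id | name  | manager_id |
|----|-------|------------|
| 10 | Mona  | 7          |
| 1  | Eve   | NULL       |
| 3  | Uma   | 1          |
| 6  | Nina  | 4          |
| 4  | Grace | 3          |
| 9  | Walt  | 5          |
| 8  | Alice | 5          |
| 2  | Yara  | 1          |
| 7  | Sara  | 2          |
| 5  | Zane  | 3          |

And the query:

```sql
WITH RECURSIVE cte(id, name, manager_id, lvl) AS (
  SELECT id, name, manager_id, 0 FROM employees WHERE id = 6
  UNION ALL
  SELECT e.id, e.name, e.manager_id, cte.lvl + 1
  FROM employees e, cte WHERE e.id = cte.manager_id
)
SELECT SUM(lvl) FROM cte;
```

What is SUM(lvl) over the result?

6

Base: id=6 (Nina), manager_id=4, lvl 0.
Iteration 1: join on id=4 -> Grace (id 4, manager_id=3, lvl 1).
Iteration 2: join on id=3 -> Uma (id 3, manager_id=1, lvl 2).
Iteration 3: join on id=1 -> Eve (id 1, manager_id=NULL, lvl 3).
Iteration 4: manager_id is NULL; no match; recursion stops.
SUM(lvl) = 0 + 1 + 2 + 3 = 6.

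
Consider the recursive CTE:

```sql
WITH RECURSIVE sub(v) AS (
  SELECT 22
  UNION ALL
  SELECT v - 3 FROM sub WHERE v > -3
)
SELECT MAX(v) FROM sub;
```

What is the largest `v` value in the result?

22

Base: v=22.
Iteration 1: 22 > -3 holds -> v = 22 - 3 = 19.
Iteration 2: 19 > -3 holds -> v = 19 - 3 = 16.
Iteration 3: 16 > -3 holds -> v = 16 - 3 = 13.
Iteration 4: 13 > -3 holds -> v = 13 - 3 = 10.
Iteration 5: 10 > -3 holds -> v = 10 - 3 = 7.
Iteration 6: 7 > -3 holds -> v = 7 - 3 = 4.
Iteration 7: 4 > -3 holds -> v = 4 - 3 = 1.
Iteration 8: 1 > -3 holds -> v = 1 - 3 = -2.
Iteration 9: -2 > -3 holds -> v = -2 - 3 = -5.
Iteration 10: -5 > -3 fails; recursion stops.
v values: 22, 19, 16, 13, 10, 7, 4, 1, -2, -5; the maximum is 22.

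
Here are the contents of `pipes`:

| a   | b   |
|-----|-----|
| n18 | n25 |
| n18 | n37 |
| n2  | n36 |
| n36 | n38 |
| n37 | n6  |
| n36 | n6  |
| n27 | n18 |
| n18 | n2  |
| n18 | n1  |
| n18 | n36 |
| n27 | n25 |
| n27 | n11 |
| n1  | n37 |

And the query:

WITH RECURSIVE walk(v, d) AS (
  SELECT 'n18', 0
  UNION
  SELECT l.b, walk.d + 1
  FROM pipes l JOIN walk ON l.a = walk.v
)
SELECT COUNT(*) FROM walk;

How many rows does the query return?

Base: (n18, d=0).
Iteration 1: edges from {n18} -> (n1, d=1), (n2, d=1), (n25, d=1), (n36, d=1), (n37, d=1).
Iteration 2: edges from {n1,n2,n25,n36,n37} -> (n36, d=2), (n37, d=2), (n38, d=2), (n6, d=2). [UNION drops 1 duplicate row(s)]
Iteration 3: edges from {n36,n37,n38,n6} -> (n38, d=3), (n6, d=3). [UNION drops 1 duplicate row(s)]
Iteration 4: no outgoing edges from {n38,n6}; recursion stops.
Total rows emitted: 12.

12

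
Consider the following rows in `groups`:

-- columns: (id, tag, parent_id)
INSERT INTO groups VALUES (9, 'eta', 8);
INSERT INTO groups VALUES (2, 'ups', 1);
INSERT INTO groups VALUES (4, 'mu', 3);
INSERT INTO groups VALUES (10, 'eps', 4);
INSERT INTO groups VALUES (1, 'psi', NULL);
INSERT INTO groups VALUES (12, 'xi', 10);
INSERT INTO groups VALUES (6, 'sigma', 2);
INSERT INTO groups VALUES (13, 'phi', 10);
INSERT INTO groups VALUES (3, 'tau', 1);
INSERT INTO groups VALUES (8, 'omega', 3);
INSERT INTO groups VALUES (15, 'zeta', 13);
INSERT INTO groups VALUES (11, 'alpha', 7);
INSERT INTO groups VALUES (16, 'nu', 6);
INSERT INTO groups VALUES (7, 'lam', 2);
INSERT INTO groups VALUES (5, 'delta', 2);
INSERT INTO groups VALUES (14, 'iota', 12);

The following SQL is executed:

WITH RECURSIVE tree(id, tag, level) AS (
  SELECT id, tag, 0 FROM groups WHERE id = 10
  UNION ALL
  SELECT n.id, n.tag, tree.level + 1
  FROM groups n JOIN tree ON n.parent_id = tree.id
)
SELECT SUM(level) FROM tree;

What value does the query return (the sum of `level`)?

6

Base: id=10 (eps) at level 0.
Iteration 1: rows with parent_id in {10} -> xi (id 12, level 1), phi (id 13, level 1).
Iteration 2: rows with parent_id in {12,13} -> iota (id 14, level 2), zeta (id 15, level 2).
Iteration 3: no rows with parent_id in {14,15}; recursion stops.
SUM(level) = 0 + 1 + 1 + 2 + 2 = 6.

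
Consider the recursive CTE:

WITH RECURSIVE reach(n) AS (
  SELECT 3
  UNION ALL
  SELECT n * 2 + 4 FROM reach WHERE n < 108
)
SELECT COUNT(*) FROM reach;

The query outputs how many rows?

5

Base: n=3.
Iteration 1: 3 < 108 holds -> n = 3 * 2 + 4 = 10.
Iteration 2: 10 < 108 holds -> n = 10 * 2 + 4 = 24.
Iteration 3: 24 < 108 holds -> n = 24 * 2 + 4 = 52.
Iteration 4: 52 < 108 holds -> n = 52 * 2 + 4 = 108.
Iteration 5: 108 < 108 fails; recursion stops.
Total rows emitted: 5.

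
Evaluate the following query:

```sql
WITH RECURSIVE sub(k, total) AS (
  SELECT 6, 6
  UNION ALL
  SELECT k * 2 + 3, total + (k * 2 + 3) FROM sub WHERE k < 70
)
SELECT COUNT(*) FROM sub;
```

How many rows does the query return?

Base: k=6, total=6.
Iteration 1: 6 < 70 holds -> k = 6 * 2 + 3 = 15, total = 6 + 15 = 21.
Iteration 2: 15 < 70 holds -> k = 15 * 2 + 3 = 33, total = 21 + 33 = 54.
Iteration 3: 33 < 70 holds -> k = 33 * 2 + 3 = 69, total = 54 + 69 = 123.
Iteration 4: 69 < 70 holds -> k = 69 * 2 + 3 = 141, total = 123 + 141 = 264.
Iteration 5: 141 < 70 fails; recursion stops.
Total rows emitted: 5.

5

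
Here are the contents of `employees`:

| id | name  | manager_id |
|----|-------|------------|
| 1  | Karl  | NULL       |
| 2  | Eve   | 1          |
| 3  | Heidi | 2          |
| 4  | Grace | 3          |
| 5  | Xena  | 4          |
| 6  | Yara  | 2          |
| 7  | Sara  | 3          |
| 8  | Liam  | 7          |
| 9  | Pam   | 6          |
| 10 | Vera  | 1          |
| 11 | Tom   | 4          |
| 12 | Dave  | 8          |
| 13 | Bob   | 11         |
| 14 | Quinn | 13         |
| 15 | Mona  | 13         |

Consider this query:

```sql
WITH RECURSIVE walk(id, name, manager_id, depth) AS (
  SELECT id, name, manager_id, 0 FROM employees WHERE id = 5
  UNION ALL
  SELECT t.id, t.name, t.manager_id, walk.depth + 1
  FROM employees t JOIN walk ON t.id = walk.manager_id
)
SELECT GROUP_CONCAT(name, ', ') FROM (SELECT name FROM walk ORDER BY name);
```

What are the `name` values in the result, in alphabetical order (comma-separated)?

Base: id=5 (Xena), manager_id=4, depth 0.
Iteration 1: join on id=4 -> Grace (id 4, manager_id=3, depth 1).
Iteration 2: join on id=3 -> Heidi (id 3, manager_id=2, depth 2).
Iteration 3: join on id=2 -> Eve (id 2, manager_id=1, depth 3).
Iteration 4: join on id=1 -> Karl (id 1, manager_id=NULL, depth 4).
Iteration 5: manager_id is NULL; no match; recursion stops.

Eve, Grace, Heidi, Karl, Xena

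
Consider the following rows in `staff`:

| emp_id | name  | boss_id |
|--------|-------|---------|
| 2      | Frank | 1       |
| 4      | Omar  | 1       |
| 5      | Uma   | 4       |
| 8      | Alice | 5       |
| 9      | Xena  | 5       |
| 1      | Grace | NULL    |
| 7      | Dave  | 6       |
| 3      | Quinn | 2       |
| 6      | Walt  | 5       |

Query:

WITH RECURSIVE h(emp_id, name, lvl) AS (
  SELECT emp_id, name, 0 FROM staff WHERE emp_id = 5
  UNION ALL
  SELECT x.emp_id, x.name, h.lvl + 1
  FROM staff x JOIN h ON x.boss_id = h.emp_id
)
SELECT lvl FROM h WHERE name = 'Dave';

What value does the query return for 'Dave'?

Base: emp_id=5 (Uma) at lvl 0.
Iteration 1: rows with boss_id in {5} -> Walt (id 6, lvl 1), Alice (id 8, lvl 1), Xena (id 9, lvl 1).
Iteration 2: rows with boss_id in {6,8,9} -> Dave (id 7, lvl 2).
Iteration 3: no rows with boss_id in {7}; recursion stops.

2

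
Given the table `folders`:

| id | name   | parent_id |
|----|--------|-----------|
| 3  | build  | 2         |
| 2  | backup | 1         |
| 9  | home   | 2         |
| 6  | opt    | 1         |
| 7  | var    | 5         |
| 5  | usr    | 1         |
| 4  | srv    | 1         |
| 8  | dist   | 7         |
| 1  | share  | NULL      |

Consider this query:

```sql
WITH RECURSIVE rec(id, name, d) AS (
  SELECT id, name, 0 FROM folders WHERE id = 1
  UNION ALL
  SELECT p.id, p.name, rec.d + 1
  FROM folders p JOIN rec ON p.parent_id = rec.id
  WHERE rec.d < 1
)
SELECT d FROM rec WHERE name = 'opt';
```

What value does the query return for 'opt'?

1

Base: id=1 (share) at d 0.
Iteration 1: rows with parent_id in {1} -> backup (id 2, d 1), srv (id 4, d 1), usr (id 5, d 1), opt (id 6, d 1).
Iteration 2: d < 1 fails for all current rows; recursion stops.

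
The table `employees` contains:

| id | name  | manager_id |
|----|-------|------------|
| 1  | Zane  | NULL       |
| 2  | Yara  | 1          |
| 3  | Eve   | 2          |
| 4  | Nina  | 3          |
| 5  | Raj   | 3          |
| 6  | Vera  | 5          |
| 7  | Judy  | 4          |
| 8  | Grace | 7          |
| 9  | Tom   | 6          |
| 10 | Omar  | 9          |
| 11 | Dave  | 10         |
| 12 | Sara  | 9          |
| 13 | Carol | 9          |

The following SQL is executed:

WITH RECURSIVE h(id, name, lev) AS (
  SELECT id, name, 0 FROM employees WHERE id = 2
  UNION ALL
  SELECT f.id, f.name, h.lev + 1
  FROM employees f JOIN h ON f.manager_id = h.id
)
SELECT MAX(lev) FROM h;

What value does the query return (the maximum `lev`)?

6

Base: id=2 (Yara) at lev 0.
Iteration 1: rows with manager_id in {2} -> Eve (id 3, lev 1).
Iteration 2: rows with manager_id in {3} -> Nina (id 4, lev 2), Raj (id 5, lev 2).
Iteration 3: rows with manager_id in {4,5} -> Vera (id 6, lev 3), Judy (id 7, lev 3).
Iteration 4: rows with manager_id in {6,7} -> Grace (id 8, lev 4), Tom (id 9, lev 4).
Iteration 5: rows with manager_id in {8,9} -> Omar (id 10, lev 5), Sara (id 12, lev 5), Carol (id 13, lev 5).
Iteration 6: rows with manager_id in {10,12,13} -> Dave (id 11, lev 6).
Iteration 7: no rows with manager_id in {11}; recursion stops.
lev values: 0, 1, 2, 2, 3, 3, 4, 4, 5, 5, 5, 6; the maximum is 6.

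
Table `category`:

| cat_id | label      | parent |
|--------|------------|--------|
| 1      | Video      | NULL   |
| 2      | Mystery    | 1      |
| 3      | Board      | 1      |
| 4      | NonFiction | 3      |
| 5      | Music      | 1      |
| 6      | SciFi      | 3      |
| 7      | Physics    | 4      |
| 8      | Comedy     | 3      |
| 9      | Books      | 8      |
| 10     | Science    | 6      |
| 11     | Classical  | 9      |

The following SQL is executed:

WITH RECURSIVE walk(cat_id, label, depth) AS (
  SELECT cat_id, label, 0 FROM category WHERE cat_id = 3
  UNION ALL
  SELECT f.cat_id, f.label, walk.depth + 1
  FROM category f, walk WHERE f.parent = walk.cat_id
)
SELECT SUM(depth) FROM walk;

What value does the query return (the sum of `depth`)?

12

Base: cat_id=3 (Board) at depth 0.
Iteration 1: rows with parent in {3} -> NonFiction (id 4, depth 1), SciFi (id 6, depth 1), Comedy (id 8, depth 1).
Iteration 2: rows with parent in {4,6,8} -> Physics (id 7, depth 2), Books (id 9, depth 2), Science (id 10, depth 2).
Iteration 3: rows with parent in {7,9,10} -> Classical (id 11, depth 3).
Iteration 4: no rows with parent in {11}; recursion stops.
SUM(depth) = 0 + 1 + 1 + 1 + 2 + 2 + 2 + 3 = 12.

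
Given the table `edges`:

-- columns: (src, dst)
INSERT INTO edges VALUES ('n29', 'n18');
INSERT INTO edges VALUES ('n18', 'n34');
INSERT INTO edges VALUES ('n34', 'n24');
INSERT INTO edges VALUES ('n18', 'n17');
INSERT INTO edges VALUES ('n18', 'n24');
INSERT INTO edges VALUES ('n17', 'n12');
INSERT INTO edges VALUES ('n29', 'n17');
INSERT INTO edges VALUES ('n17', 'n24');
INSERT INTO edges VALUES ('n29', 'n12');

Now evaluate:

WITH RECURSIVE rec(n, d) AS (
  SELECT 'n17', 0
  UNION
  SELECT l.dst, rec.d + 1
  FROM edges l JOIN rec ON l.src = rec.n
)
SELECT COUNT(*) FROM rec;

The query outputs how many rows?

3

Base: (n17, d=0).
Iteration 1: edges from {n17} -> (n12, d=1), (n24, d=1).
Iteration 2: no outgoing edges from {n12,n24}; recursion stops.
Total rows emitted: 3.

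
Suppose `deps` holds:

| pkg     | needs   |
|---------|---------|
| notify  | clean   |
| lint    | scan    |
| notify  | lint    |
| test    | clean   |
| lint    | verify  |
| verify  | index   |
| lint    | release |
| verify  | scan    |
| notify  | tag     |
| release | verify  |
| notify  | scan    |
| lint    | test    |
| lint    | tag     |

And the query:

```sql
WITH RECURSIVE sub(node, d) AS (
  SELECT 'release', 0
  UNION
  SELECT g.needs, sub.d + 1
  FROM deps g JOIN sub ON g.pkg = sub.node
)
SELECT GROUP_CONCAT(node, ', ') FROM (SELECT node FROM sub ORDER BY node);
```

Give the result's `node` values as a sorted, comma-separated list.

index, release, scan, verify

Base: (release, d=0).
Iteration 1: edges from {release} -> (verify, d=1).
Iteration 2: edges from {verify} -> (index, d=2), (scan, d=2).
Iteration 3: no outgoing edges from {index,scan}; recursion stops.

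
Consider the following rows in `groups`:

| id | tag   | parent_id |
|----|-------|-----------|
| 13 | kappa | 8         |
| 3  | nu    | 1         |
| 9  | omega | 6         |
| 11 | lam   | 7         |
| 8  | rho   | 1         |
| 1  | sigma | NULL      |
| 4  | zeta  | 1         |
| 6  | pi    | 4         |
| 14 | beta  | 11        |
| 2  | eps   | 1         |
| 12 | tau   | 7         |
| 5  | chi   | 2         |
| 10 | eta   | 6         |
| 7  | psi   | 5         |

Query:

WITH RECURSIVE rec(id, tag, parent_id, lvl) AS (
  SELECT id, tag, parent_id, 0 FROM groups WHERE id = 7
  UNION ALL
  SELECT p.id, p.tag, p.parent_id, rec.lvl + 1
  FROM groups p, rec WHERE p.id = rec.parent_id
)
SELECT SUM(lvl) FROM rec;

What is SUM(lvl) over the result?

6

Base: id=7 (psi), parent_id=5, lvl 0.
Iteration 1: join on id=5 -> chi (id 5, parent_id=2, lvl 1).
Iteration 2: join on id=2 -> eps (id 2, parent_id=1, lvl 2).
Iteration 3: join on id=1 -> sigma (id 1, parent_id=NULL, lvl 3).
Iteration 4: parent_id is NULL; no match; recursion stops.
SUM(lvl) = 0 + 1 + 2 + 3 = 6.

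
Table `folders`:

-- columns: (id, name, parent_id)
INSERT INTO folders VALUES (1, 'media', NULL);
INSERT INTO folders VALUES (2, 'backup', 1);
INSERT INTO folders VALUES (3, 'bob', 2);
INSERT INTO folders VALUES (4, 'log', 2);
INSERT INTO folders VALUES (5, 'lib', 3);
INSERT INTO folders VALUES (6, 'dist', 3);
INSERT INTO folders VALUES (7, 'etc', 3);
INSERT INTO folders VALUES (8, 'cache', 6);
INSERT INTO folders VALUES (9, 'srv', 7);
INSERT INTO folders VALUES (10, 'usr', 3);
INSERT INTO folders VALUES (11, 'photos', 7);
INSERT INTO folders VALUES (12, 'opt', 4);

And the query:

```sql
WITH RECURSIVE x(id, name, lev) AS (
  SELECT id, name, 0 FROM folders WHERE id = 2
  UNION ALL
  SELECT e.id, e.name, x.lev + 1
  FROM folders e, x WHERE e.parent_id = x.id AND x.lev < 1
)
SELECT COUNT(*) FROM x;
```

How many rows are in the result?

Base: id=2 (backup) at lev 0.
Iteration 1: rows with parent_id in {2} -> bob (id 3, lev 1), log (id 4, lev 1).
Iteration 2: lev < 1 fails for all current rows; recursion stops.
Total rows emitted: 3.

3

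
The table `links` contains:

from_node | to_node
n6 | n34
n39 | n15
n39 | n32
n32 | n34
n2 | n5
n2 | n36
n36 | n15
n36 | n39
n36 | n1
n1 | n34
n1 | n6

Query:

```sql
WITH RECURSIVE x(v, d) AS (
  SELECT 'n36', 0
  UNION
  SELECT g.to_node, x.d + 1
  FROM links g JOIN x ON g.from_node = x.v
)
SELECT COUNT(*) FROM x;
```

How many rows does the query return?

9

Base: (n36, d=0).
Iteration 1: edges from {n36} -> (n1, d=1), (n15, d=1), (n39, d=1).
Iteration 2: edges from {n1,n15,n39} -> (n15, d=2), (n32, d=2), (n34, d=2), (n6, d=2).
Iteration 3: edges from {n15,n32,n34,n6} -> (n34, d=3). [UNION drops 1 duplicate row(s)]
Iteration 4: no outgoing edges from {n34}; recursion stops.
Total rows emitted: 9.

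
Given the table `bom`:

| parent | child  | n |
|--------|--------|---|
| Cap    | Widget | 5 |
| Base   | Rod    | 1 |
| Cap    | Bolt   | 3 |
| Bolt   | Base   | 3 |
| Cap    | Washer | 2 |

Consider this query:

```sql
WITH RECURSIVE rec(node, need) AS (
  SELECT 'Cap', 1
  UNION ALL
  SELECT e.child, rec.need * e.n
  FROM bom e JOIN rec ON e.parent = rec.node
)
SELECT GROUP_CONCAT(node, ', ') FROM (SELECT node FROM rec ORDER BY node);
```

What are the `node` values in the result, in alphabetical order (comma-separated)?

Base: (Cap, need=1).
Iteration 1: components of {Cap} -> Bolt = 1*3 = 3, Washer = 1*2 = 2, Widget = 1*5 = 5.
Iteration 2: components of {Bolt,Washer,Widget} -> Base = 3*3 = 9.
Iteration 3: components of {Base} -> Rod = 9*1 = 9.
Iteration 4: no further components; recursion stops.

Base, Bolt, Cap, Rod, Washer, Widget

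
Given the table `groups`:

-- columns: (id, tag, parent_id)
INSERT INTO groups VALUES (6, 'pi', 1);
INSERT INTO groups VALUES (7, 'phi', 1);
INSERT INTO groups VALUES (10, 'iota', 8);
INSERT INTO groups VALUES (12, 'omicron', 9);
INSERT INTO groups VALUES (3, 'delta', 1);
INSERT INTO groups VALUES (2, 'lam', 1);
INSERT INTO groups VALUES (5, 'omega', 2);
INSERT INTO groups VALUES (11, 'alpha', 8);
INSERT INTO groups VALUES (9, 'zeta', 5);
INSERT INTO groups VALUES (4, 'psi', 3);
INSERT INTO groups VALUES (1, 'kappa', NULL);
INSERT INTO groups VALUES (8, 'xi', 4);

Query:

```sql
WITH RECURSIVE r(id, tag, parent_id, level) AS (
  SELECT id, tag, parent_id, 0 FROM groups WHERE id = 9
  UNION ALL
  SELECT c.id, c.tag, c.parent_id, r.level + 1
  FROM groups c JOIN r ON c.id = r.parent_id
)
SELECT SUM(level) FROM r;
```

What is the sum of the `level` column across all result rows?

6

Base: id=9 (zeta), parent_id=5, level 0.
Iteration 1: join on id=5 -> omega (id 5, parent_id=2, level 1).
Iteration 2: join on id=2 -> lam (id 2, parent_id=1, level 2).
Iteration 3: join on id=1 -> kappa (id 1, parent_id=NULL, level 3).
Iteration 4: parent_id is NULL; no match; recursion stops.
SUM(level) = 0 + 1 + 2 + 3 = 6.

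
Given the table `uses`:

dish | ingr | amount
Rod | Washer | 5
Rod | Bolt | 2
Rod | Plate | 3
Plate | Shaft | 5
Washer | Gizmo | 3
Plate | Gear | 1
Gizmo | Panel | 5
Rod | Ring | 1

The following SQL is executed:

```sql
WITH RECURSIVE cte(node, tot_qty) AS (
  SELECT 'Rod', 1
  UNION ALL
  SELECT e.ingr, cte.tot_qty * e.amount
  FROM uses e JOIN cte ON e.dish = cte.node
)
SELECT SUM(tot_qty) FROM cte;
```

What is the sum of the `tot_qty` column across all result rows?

Base: (Rod, tot_qty=1).
Iteration 1: components of {Rod} -> Bolt = 1*2 = 2, Plate = 1*3 = 3, Ring = 1*1 = 1, Washer = 1*5 = 5.
Iteration 2: components of {Bolt,Plate,Ring,Washer} -> Gear = 3*1 = 3, Gizmo = 5*3 = 15, Shaft = 3*5 = 15.
Iteration 3: components of {Gear,Gizmo,Shaft} -> Panel = 15*5 = 75.
Iteration 4: no further components; recursion stops.
SUM(tot_qty) = 1 + 5 + 2 + 3 + 1 + 15 + 15 + 3 + 75 = 120.

120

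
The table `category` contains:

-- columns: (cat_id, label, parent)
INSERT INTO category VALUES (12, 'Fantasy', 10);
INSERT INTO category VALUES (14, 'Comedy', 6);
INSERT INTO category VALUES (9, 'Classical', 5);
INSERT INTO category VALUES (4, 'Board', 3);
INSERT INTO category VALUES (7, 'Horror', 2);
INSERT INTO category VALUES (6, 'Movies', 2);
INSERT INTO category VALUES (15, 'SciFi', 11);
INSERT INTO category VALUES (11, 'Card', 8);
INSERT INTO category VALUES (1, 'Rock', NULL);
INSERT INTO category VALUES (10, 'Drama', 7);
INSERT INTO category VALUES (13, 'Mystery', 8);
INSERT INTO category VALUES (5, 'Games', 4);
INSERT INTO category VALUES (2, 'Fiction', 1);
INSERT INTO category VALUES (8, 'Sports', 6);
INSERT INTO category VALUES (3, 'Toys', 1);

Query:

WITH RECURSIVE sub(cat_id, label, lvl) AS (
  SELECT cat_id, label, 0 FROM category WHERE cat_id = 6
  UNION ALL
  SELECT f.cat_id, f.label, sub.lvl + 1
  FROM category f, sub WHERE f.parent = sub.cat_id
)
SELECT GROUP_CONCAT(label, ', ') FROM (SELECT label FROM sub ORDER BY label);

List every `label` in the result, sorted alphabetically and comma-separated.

Card, Comedy, Movies, Mystery, SciFi, Sports

Base: cat_id=6 (Movies) at lvl 0.
Iteration 1: rows with parent in {6} -> Sports (id 8, lvl 1), Comedy (id 14, lvl 1).
Iteration 2: rows with parent in {8,14} -> Card (id 11, lvl 2), Mystery (id 13, lvl 2).
Iteration 3: rows with parent in {11,13} -> SciFi (id 15, lvl 3).
Iteration 4: no rows with parent in {15}; recursion stops.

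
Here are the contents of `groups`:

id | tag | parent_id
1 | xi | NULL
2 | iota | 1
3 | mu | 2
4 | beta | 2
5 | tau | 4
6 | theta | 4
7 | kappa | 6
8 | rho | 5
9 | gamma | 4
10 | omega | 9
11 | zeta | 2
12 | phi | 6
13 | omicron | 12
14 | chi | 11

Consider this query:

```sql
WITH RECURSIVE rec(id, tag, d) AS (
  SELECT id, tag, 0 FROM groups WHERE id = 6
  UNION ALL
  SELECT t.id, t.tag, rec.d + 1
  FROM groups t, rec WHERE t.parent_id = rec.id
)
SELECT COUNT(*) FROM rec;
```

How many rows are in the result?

Base: id=6 (theta) at d 0.
Iteration 1: rows with parent_id in {6} -> kappa (id 7, d 1), phi (id 12, d 1).
Iteration 2: rows with parent_id in {7,12} -> omicron (id 13, d 2).
Iteration 3: no rows with parent_id in {13}; recursion stops.
Total rows emitted: 4.

4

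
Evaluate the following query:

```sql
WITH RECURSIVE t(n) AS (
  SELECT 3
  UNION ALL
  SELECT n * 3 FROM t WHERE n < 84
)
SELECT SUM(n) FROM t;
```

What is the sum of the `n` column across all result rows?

Base: n=3.
Iteration 1: 3 < 84 holds -> n = 3 * 3 = 9.
Iteration 2: 9 < 84 holds -> n = 9 * 3 = 27.
Iteration 3: 27 < 84 holds -> n = 27 * 3 = 81.
Iteration 4: 81 < 84 holds -> n = 81 * 3 = 243.
Iteration 5: 243 < 84 fails; recursion stops.
SUM(n) = 3 + 9 + 27 + 81 + 243 = 363.

363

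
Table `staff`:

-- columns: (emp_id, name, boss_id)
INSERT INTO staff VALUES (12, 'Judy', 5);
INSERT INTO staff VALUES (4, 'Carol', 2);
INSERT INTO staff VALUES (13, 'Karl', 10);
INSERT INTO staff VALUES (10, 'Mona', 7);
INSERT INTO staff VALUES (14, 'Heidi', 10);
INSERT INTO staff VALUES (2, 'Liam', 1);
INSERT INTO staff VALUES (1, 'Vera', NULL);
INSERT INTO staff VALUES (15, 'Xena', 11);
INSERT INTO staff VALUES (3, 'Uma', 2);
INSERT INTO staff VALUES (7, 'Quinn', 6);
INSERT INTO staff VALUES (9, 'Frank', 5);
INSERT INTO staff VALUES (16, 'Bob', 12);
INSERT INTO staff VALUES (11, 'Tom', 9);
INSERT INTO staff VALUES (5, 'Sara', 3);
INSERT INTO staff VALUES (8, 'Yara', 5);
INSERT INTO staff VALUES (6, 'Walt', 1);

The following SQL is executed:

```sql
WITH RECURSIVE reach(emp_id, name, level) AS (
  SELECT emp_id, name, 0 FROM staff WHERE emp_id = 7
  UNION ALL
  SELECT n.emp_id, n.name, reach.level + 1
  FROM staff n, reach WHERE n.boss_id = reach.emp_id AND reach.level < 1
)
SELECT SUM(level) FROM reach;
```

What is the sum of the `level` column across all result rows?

1

Base: emp_id=7 (Quinn) at level 0.
Iteration 1: rows with boss_id in {7} -> Mona (id 10, level 1).
Iteration 2: level < 1 fails for all current rows; recursion stops.
SUM(level) = 0 + 1 = 1.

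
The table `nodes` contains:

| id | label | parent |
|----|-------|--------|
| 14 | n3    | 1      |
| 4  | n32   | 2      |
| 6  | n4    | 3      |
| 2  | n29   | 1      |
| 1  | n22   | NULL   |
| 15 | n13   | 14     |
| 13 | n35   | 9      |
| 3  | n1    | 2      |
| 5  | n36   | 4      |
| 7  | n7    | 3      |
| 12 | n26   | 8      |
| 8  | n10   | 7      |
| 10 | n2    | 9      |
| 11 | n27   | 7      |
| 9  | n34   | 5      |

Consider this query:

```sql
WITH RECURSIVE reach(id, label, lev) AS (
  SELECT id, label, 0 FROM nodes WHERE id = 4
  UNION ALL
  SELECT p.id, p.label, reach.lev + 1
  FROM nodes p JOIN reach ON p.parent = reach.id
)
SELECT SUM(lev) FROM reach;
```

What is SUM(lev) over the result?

9

Base: id=4 (n32) at lev 0.
Iteration 1: rows with parent in {4} -> n36 (id 5, lev 1).
Iteration 2: rows with parent in {5} -> n34 (id 9, lev 2).
Iteration 3: rows with parent in {9} -> n2 (id 10, lev 3), n35 (id 13, lev 3).
Iteration 4: no rows with parent in {10,13}; recursion stops.
SUM(lev) = 0 + 1 + 2 + 3 + 3 = 9.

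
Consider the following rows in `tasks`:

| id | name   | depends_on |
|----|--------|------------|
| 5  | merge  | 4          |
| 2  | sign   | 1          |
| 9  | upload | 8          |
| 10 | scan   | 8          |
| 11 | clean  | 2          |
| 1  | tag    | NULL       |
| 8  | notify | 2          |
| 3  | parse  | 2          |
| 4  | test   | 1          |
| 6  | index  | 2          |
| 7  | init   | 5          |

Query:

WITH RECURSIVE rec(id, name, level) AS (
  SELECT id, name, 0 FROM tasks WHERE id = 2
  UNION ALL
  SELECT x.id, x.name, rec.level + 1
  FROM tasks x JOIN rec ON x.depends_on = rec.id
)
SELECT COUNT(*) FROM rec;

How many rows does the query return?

7

Base: id=2 (sign) at level 0.
Iteration 1: rows with depends_on in {2} -> parse (id 3, level 1), index (id 6, level 1), notify (id 8, level 1), clean (id 11, level 1).
Iteration 2: rows with depends_on in {3,6,8,11} -> upload (id 9, level 2), scan (id 10, level 2).
Iteration 3: no rows with depends_on in {9,10}; recursion stops.
Total rows emitted: 7.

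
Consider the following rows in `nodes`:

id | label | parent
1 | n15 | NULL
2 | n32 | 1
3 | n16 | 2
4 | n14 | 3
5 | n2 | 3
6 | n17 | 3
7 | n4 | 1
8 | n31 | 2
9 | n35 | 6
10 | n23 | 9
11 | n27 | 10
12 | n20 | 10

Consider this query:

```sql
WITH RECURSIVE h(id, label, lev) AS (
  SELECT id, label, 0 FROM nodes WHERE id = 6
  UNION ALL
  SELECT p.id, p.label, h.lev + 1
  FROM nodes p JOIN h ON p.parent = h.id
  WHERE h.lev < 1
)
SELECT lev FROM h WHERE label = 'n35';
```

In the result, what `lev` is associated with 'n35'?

Base: id=6 (n17) at lev 0.
Iteration 1: rows with parent in {6} -> n35 (id 9, lev 1).
Iteration 2: lev < 1 fails for all current rows; recursion stops.

1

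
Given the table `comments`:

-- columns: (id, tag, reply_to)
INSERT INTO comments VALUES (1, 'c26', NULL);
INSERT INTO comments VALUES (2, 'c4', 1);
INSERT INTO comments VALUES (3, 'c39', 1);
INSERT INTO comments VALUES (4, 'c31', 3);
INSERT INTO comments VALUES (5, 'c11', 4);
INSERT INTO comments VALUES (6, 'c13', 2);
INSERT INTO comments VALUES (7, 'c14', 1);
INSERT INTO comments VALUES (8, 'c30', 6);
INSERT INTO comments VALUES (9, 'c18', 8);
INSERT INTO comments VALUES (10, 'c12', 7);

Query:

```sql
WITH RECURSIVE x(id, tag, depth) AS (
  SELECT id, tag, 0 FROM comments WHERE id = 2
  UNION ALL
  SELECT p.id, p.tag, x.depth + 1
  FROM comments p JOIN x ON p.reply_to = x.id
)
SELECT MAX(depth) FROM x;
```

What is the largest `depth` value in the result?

3

Base: id=2 (c4) at depth 0.
Iteration 1: rows with reply_to in {2} -> c13 (id 6, depth 1).
Iteration 2: rows with reply_to in {6} -> c30 (id 8, depth 2).
Iteration 3: rows with reply_to in {8} -> c18 (id 9, depth 3).
Iteration 4: no rows with reply_to in {9}; recursion stops.
depth values: 0, 1, 2, 3; the maximum is 3.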